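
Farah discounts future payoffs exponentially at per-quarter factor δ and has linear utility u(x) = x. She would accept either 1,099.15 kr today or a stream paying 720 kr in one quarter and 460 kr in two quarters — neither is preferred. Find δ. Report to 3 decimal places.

δ ≈ 0.950

The stream is worth 720δ + 460δ² today, so 720δ + 460δ² = 1099.15.
That is, 460δ² + 720δ − 1099.15 = 0, a quadratic in δ.
By the quadratic formula (taking the positive root), δ = (−720 + √2540836.00) / 920 ≈ 0.950.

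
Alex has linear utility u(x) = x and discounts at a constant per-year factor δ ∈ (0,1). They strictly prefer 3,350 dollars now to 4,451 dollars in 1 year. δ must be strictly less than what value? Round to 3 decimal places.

δ < 0.753

Comparing present values: 3350 > δ·4451.
Dividing through by 4451 gives δ < 0.75264.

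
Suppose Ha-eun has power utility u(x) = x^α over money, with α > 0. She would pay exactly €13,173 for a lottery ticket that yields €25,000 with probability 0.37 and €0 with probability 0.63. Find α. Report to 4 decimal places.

α ≈ 1.5518

Since u(0) = 0, the lottery's EU is 0.37·25000^α.
Setting u(13173) equal to that: 13173^α = 0.37·25000^α ⇒ (13173/25000)^α = 0.37.
Take logs: α = ln 0.37 / ln(13173/25000) ≈ 1.551806.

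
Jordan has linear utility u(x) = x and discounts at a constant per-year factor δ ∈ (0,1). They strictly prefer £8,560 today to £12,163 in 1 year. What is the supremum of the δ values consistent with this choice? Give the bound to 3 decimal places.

Comparing present values: 8560 > δ·12163.
Dividing through by 12163 gives δ < 0.70377.

δ < 0.704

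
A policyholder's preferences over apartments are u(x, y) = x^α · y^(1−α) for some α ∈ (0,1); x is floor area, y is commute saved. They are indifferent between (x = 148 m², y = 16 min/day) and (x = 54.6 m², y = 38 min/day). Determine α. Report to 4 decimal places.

α ≈ 0.4645

Set the two utilities equal: 148^α·16^(1−α) = 54.6^α·38^(1−α).
(148/54.6)^α = (38/16)^(1−α); take logs: α·ln(148/54.6) = (1−α)·ln(38/16), i.e. α·0.9971784 = (1−α)·0.8649974.
Thus α·(1.8621758) = 0.8649974, so α = 0.8649974/1.8621758 ≈ 0.4645.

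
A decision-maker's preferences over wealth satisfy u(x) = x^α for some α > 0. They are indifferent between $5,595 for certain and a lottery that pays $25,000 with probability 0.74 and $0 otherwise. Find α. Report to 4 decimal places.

EU(lottery) = 0.74·25000^α + 0.26·0 = 0.74·25000^α.
Equating: 5595^α = 0.74·25000^α, i.e. 0.2238^α = 0.74.
Taking logs: α·ln(5595/25000) = ln(0.74), so α = -0.3011051 / -1.4970025 ≈ 0.2011.

α ≈ 0.2011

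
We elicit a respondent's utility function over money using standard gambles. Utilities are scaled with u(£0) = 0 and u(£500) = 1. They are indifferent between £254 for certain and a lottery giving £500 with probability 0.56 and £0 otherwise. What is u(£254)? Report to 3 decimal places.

0.560

The indifference gives u(£254) = 0.56·u(£500) + 0.44·u(£0) = 0.56·1 + 0.44·0 = 0.56.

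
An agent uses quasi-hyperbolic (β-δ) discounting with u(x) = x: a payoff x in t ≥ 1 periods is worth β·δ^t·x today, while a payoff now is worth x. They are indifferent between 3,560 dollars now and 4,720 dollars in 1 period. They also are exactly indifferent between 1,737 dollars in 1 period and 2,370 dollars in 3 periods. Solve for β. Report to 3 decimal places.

β ≈ 0.881

From the later pair, β·δ^1·1737 = β·δ^3·2370; dividing through, δ^2 = 1737/2370 = 0.73291, so δ = 0.85610.
The first indifference: 3560 = β·δ·4720, so β = 3560/(δ·4720) = 3560/(0.85610·4720) ≈ 0.881.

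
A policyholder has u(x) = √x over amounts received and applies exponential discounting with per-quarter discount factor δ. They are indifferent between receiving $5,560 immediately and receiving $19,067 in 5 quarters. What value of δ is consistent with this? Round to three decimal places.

The payoff in 5 quarters is discounted by δ^5, so u(5560) = δ^5·u(19067) and δ^5 = u(5560)/u(19067).
Since u(x) = √x, δ^5 = √(5560/19067) = 0.54000.
Taking the 5th root: δ = 0.54000^(1/5) ≈ 0.884.

δ ≈ 0.884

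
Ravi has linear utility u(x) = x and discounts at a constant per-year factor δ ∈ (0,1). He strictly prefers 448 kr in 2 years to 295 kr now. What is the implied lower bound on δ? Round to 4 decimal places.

Comparing present values: 295 < δ^2·448.
Dividing by 448: δ^2 > 0.65848. Both sides are positive, so the square root keeps the direction.
δ > 0.65848^(1/2) = 0.8115.

δ > 0.8115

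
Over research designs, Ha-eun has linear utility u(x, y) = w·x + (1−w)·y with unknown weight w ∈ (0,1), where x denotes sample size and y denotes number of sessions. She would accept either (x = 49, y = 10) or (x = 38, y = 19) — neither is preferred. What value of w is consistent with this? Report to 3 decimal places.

Indifference: w·49 + (1−w)·10 = w·38 + (1−w)·19.
Collecting terms: w·11 = (1−w)·9.
Hence w = 9/(11+9) = 9/20 = 0.450.

w = 0.450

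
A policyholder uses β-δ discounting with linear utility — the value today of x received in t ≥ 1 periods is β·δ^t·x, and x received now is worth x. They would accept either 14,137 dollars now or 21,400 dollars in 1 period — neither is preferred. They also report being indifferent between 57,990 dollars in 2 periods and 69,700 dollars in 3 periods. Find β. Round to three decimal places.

Both payoffs in the second observation are in the future, so β drops out: δ^2·57990 = δ^3·69700 ⇒ δ = 57990/69700 = 0.83199.
The first indifference: 14137 = β·δ·21400, so β = 14137/(δ·21400) = 14137/(0.83199·21400) ≈ 0.794.

β ≈ 0.794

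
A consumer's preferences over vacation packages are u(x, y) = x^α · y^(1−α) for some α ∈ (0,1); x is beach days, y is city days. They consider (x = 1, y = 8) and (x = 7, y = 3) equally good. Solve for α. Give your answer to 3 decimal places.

α ≈ 0.335

Set the two utilities equal: 1^α·8^(1−α) = 7^α·3^(1−α).
Taking logs: α·ln 1 + (1−α)·ln 8 = α·ln 7 + (1−α)·ln 3, i.e. α·-1.945910 = (1−α)·-0.980829.
Thus α·(-2.926739) = -0.980829, so α = -0.980829/-2.926739 ≈ 0.335.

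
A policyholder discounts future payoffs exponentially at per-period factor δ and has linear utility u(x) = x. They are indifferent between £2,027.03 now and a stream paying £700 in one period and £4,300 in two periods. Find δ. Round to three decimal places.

δ ≈ 0.610

Present value of the stream is 700·δ + 4300·δ². Indifference gives 700δ + 4300δ² = 2027.03.
Rearranged: 4300δ² + 700δ − 2027.03 = 0.
δ = (−700 + √(700² + 4·4300·2027.03)) / (2·4300) = (−700 + √35354916.00) / 8600 ≈ 0.610.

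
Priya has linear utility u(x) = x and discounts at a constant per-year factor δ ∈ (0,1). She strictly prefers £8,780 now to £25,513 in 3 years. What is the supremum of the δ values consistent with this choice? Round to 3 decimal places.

The preference means 8780 > δ^3·25513.
So δ^3 < 8780/25513 = 0.34414; taking the cube root of both positive sides preserves the inequality.
δ < 0.34414^(1/3) = 0.701.

δ < 0.701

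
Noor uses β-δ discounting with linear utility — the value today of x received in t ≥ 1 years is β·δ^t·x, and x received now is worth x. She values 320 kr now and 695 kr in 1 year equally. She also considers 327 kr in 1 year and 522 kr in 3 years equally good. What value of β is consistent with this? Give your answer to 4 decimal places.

The second indifference involves only future payoffs, so β cancels: β·δ^1·327 = β·δ^3·522, giving δ^2 = 327/522 = 0.62644, so δ = 0.79148.
Now use the now-vs-future pair: 320 = β·δ·695 gives β = 320/(0.79148·695) ≈ 0.5817.

β ≈ 0.5817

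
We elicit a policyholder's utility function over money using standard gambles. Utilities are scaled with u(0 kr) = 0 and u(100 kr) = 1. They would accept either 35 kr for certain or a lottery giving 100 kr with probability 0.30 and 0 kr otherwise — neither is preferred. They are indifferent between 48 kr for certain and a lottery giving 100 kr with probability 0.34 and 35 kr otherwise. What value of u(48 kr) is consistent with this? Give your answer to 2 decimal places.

0.54

From the first indifference, u(35 kr) = 0.30·u(100 kr) + 0.70·u(0 kr) = 0.30·1 + 0.70·0 = 0.30.
The second indifference gives u(48 kr) = 0.34·u(100 kr) + 0.66·u(35 kr) = 0.34·1.00 + 0.66·0.30 = 0.5380.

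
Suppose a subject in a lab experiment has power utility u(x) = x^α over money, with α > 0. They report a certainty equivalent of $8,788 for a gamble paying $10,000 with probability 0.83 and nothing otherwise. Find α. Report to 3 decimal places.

α ≈ 1.442

The lottery's expected utility is 0.83·u(10000) + 0.17·u(0) = 0.83·10000^α (since u(0) = 0 for α > 0).
Equating: 8788^α = 0.83·10000^α, i.e. 0.8788^α = 0.83.
Taking logs: α·ln(8788/10000) = ln(0.83), so α = -0.186330 / -0.129198 ≈ 1.442.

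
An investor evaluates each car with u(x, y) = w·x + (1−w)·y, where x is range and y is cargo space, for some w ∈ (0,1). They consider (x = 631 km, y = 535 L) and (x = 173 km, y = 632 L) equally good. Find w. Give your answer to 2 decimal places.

Equating utilities: w·631 + (1−w)·535 = w·173 + (1−w)·632.
Collecting terms: w·458 = (1−w)·97.
The marginal rate of substitution is 97/458, so w = 97/(458+97) = 0.17.

w = 0.17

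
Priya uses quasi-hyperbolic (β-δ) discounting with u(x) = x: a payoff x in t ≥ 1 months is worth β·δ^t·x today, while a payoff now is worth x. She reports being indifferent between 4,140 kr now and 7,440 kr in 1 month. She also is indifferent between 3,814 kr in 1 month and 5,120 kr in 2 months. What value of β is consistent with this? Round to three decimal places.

β ≈ 0.747

The second indifference involves only future payoffs, so β cancels: β·δ^1·3814 = β·δ^2·5120, giving δ = 3814/5120 = 0.74492.
The first indifference: 4140 = β·δ·7440, so β = 4140/(δ·7440) = 4140/(0.74492·7440) ≈ 0.747.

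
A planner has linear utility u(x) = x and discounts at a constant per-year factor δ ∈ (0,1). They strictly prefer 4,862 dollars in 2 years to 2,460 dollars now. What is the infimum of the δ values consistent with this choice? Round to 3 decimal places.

Under u(x) = x this choice says 2460 < δ^2·4862.
Hence δ^2 > 2460/4862 = 0.50596, and x ↦ x^(1/2) is increasing on (0,∞).
δ > (2460/4862)^(1/2) ≈ 0.711.

δ > 0.711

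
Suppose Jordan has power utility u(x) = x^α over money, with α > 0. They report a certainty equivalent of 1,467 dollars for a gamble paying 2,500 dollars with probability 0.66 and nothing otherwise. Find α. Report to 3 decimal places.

α ≈ 0.779

Since u(0) = 0, the lottery's EU is 0.66·2500^α.
Indifference: 1467^α = 0.66·2500^α, so (1467/2500)^α = 0.66.
α = ln(0.66) / ln(1467/2500) = -0.415515/-0.533071 ≈ 0.779.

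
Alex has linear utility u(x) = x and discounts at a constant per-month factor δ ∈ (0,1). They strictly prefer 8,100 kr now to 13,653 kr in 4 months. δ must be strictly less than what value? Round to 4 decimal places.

δ < 0.8776

Comparing present values: 8100 > δ^4·13653.
So δ^4 < 8100/13653 = 0.59328; taking the 4th root of both positive sides preserves the inequality.
δ < 0.59328^(1/4) = 0.8776.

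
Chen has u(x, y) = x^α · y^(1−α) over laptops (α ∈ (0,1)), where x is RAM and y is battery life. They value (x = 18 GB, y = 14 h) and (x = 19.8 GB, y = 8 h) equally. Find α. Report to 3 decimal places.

α ≈ 0.854

Set the two utilities equal: 18^α·14^(1−α) = 19.8^α·8^(1−α).
Rearrange to (18/19.8)^α = (8/14)^(1−α) and take logs: α·-0.095310 = (1−α)·-0.559616.
Thus α·(-0.654926) = -0.559616, so α = -0.559616/-0.654926 ≈ 0.854.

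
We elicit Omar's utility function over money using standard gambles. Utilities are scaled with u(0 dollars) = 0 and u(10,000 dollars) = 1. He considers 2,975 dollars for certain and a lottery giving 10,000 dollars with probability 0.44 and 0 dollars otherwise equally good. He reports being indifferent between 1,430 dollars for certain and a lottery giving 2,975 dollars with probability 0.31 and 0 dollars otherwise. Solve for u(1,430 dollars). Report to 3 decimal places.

0.136

From the first indifference, u(2,975 dollars) = 0.44·u(10,000 dollars) + 0.56·u(0 dollars) = 0.44·1 + 0.56·0 = 0.44.
Then u(1,430 dollars) = 0.31·u(2,975 dollars) + 0.69·u(0 dollars) = 0.31·0.44 + 0.69·0.00 = 0.1364.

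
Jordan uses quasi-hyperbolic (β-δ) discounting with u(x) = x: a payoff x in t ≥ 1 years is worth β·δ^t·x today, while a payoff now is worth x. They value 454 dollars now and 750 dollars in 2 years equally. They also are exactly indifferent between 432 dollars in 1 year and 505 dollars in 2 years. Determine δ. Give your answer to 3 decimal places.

The second indifference involves only future payoffs, so β cancels: β·δ^1·432 = β·δ^2·505, giving δ = 432/505 = 0.85545.

δ ≈ 0.855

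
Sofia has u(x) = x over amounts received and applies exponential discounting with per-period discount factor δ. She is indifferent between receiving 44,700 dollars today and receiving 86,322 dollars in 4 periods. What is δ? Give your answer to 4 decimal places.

δ ≈ 0.8483

Indifference means u(44700) = δ^4 · u(86322), so δ^4 = u(44700)/u(86322).
With u(x) = x: δ^4 = 44700/86322 = 0.51783.
Taking the 4th root: δ = 0.51783^(1/4) ≈ 0.8483.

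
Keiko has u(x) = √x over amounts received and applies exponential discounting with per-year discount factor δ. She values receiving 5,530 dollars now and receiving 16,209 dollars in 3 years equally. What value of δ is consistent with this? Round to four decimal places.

δ ≈ 0.8359

Equating discounted utilities: u(5530) = δ^3·u(16209) ⇒ δ^3 = u(5530)/u(16209).
With u(x) = √x: δ^3 = √5530/√16209 = √(5530/16209) = 0.58410.
Hence δ = (0.58410)^(1/3) = 0.835914.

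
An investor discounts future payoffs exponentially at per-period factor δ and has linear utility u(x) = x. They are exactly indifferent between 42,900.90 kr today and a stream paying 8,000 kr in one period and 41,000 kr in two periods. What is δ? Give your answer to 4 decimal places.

The stream is worth 8000δ + 41000δ² today, so 8000δ + 41000δ² = 42900.90.
That is, 41000δ² + 8000δ − 42900.90 = 0, a quadratic in δ.
By the quadratic formula (taking the positive root), δ = (−8000 + √7099747600.00) / 82000 ≈ 0.9300.

δ ≈ 0.9300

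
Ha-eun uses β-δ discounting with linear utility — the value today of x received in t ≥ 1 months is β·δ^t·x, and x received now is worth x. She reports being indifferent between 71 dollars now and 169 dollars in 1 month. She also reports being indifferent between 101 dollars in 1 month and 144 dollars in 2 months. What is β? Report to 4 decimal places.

From the later pair, β·δ^1·101 = β·δ^2·144; dividing through, δ = 101/144 = 0.70139.
Now use the now-vs-future pair: 71 = β·δ·169 gives β = 71/(0.70139·169) ≈ 0.5990.

β ≈ 0.5990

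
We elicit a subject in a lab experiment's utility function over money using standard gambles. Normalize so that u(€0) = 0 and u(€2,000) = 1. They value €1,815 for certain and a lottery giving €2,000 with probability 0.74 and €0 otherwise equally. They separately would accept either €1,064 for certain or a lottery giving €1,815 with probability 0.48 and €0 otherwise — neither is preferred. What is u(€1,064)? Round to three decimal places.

From the first indifference, u(€1,815) = 0.74·u(€2,000) + 0.26·u(€0) = 0.74·1 + 0.26·0 = 0.74.
The second indifference gives u(€1,064) = 0.48·u(€1,815) + 0.52·u(€0) = 0.48·0.74 + 0.52·0.00 = 0.3552.

0.355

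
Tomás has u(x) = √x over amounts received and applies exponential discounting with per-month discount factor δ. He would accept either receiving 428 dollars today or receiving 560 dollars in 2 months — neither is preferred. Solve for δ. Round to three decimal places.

Equating discounted utilities: u(428) = δ^2·u(560) ⇒ δ^2 = u(428)/u(560).
With u(x) = √x: δ^2 = √428/√560 = √(428/560) = 0.87423.
So δ = 0.87423^(1/2) ≈ 0.935.

δ ≈ 0.935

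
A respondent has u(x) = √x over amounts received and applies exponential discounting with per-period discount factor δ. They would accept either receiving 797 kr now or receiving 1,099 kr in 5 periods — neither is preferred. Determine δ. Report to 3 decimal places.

δ ≈ 0.968

Indifference means u(797) = δ^5 · u(1099), so δ^5 = u(797)/u(1099).
With u(x) = √x: δ^5 = √797/√1099 = √(797/1099) = 0.85159.
Taking the 5th root: δ = 0.85159^(1/5) ≈ 0.968.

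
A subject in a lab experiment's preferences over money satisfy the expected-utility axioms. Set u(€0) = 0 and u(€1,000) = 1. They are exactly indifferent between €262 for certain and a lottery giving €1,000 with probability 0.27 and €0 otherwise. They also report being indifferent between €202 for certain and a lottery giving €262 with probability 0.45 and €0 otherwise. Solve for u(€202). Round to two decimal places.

The first gamble pins u(€262): it must equal 0.27·1 + 0.73·0 = 0.27.
Chaining: u(€202) = 0.45·0.27 + 0.55·0.00 = 0.1215.

0.12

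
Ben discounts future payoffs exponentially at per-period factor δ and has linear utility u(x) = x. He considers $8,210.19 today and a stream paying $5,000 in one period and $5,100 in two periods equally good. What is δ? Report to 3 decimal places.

Present value of the stream is 5000·δ + 5100·δ². Indifference gives 5000δ + 5100δ² = 8210.19.
So 5100δ² + 5000δ − 8210.19 = 0.
By the quadratic formula (taking the positive root), δ = (−5000 + √192487876.00) / 10200 ≈ 0.870.

δ ≈ 0.870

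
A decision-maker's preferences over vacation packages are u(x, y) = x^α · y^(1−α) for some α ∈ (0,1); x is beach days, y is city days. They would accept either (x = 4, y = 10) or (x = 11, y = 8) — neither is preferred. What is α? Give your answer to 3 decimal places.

α ≈ 0.181

Indifference: 4^α · 10^(1−α) = 11^α · 8^(1−α).
Taking logs: α·ln 4 + (1−α)·ln 10 = α·ln 11 + (1−α)·ln 8, i.e. α·-1.011601 = (1−α)·-0.223144.
Thus α·(-1.234745) = -0.223144, so α = -0.223144/-1.234745 ≈ 0.181.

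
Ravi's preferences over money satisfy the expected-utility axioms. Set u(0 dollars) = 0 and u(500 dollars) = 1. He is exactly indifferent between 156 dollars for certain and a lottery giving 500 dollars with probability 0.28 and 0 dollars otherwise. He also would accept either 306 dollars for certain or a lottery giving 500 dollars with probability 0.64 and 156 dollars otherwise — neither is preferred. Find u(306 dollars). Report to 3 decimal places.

0.741

The first gamble pins u(156 dollars): it must equal 0.28·1 + 0.72·0 = 0.28.
Chaining: u(306 dollars) = 0.64·1.00 + 0.36·0.28 = 0.7408.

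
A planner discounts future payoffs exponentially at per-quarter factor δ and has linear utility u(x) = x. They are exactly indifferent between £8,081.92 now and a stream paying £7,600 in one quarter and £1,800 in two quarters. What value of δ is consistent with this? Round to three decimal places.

The stream is worth 7600δ + 1800δ² today, so 7600δ + 1800δ² = 8081.92.
That is, 1800δ² + 7600δ − 8081.92 = 0, a quadratic in δ.
δ = (−7600 + √(7600² + 4·1800·8081.92)) / (2·1800) = (−7600 + √115949824.00) / 3600 ≈ 0.880.

δ ≈ 0.880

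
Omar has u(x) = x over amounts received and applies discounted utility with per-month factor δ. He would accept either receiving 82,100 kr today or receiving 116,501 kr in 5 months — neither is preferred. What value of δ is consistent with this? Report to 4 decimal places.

δ ≈ 0.9324

Indifference means u(82100) = δ^5 · u(116501), so δ^5 = u(82100)/u(116501).
With u(x) = x: δ^5 = 82100/116501 = 0.70471.
Taking the 5th root: δ = 0.70471^(1/5) ≈ 0.9324.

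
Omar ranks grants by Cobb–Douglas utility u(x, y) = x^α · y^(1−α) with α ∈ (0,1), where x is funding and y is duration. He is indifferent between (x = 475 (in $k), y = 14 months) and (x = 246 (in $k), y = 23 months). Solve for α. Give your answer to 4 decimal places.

α ≈ 0.4300

Indifference: 475^α · 14^(1−α) = 246^α · 23^(1−α).
Rearrange to (475/246)^α = (23/14)^(1−α) and take logs: α·0.6579833 = (1−α)·0.4964369.
So α/(1−α) = (0.4964369)/(0.6579833) = 0.7544825, and α = 0.7544825/1.7544825 ≈ 0.4300.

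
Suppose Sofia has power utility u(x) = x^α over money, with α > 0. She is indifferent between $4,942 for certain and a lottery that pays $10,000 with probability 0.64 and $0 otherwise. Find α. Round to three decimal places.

Since u(0) = 0, the lottery's EU is 0.64·10000^α.
Equating: 4942^α = 0.64·10000^α, i.e. 0.4942^α = 0.64.
Take logs: α = ln 0.64 / ln(4942/10000) ≈ 0.63320.

α ≈ 0.633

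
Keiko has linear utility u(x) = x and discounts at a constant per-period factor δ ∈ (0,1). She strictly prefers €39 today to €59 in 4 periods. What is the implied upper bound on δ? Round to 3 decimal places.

δ < 0.902

Under u(x) = x this choice says 39 > δ^4·59.
Hence δ^4 < 39/59 = 0.66102, and x ↦ x^(1/4) is increasing on (0,∞).
δ < (39/59)^(1/4) ≈ 0.902.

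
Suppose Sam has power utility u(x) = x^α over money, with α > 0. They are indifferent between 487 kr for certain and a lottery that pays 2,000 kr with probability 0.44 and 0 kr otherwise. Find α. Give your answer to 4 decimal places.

α ≈ 0.5812

Since u(0) = 0, the lottery's EU is 0.44·2000^α.
Setting u(487) equal to that: 487^α = 0.44·2000^α ⇒ (487/2000)^α = 0.44.
Taking logs: α·ln(487/2000) = ln(0.44), so α = -0.8209806 / -1.4126383 ≈ 0.5812.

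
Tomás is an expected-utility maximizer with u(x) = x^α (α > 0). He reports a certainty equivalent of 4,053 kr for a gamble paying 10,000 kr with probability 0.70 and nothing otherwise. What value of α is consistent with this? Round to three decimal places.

EU(lottery) = 0.70·10000^α + 0.30·0 = 0.70·10000^α.
Equating: 4053^α = 0.70·10000^α, i.e. 0.4053^α = 0.70.
Take logs: α = ln 0.70 / ln(4053/10000) ≈ 0.39493.

α ≈ 0.395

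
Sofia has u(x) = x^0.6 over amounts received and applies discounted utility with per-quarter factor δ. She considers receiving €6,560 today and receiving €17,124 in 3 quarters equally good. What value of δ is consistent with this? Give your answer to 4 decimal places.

δ ≈ 0.8254

Indifference means u(6560) = δ^3 · u(17124), so δ^3 = u(6560)/u(17124).
Since u(x) = x^0.6, δ^3 = (6560/17124)^0.6 = 0.38309^0.6 = 0.56231.
Taking the cube root: δ = 0.56231^(1/3) ≈ 0.8254.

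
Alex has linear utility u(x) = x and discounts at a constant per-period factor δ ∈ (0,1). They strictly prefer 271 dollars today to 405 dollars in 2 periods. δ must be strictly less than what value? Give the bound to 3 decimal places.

Comparing present values: 271 > δ^2·405.
So δ^2 < 271/405 = 0.66914; taking the square root of both positive sides preserves the inequality.
δ < (271/405)^(1/2) ≈ 0.818.

δ < 0.818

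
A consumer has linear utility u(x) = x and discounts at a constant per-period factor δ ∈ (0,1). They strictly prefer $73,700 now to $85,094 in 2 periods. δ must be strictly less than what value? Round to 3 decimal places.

Under u(x) = x this choice says 73700 > δ^2·85094.
Dividing by 85094: δ^2 < 0.86610. Both sides are positive, so the square root keeps the direction.
δ < 0.86610^(1/2) = 0.931.

δ < 0.931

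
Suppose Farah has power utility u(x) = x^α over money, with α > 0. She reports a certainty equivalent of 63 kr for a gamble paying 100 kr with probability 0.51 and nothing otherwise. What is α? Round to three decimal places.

EU(lottery) = 0.51·100^α + 0.49·0 = 0.51·100^α.
Equating: 63^α = 0.51·100^α, i.e. 0.6300^α = 0.51.
Taking logs: α·ln(63/100) = ln(0.51), so α = -0.673345 / -0.462035 ≈ 1.457.

α ≈ 1.457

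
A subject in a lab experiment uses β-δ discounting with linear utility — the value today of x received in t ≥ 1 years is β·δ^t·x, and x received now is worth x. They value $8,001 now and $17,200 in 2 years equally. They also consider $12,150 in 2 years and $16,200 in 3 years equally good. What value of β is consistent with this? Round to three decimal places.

The second indifference involves only future payoffs, so β cancels: β·δ^2·12150 = β·δ^3·16200, giving δ = 12150/16200 = 0.75000.
Substituting δ into 8001 = β·δ^2·17200: β = 8001/(9675.000) ≈ 0.827.

β ≈ 0.827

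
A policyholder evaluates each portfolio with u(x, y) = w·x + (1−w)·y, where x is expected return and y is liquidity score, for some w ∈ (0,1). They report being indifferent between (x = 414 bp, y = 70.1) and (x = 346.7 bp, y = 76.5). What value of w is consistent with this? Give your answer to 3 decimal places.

Indifference: w·414 + (1−w)·70.1 = w·346.7 + (1−w)·76.5.
Rearranging, 67.3·w − 6.4·(1−w) = 0.
So w/(1−w) = 6.4/67.3 = 0.0951, giving w = 6.4/(67.3+6.4) = 0.087.

w = 0.087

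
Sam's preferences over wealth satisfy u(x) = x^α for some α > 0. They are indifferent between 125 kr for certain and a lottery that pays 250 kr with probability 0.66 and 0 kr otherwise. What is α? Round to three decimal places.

α ≈ 0.599

The lottery's expected utility is 0.66·u(250) + 0.34·u(0) = 0.66·250^α (since u(0) = 0 for α > 0).
Indifference: 125^α = 0.66·250^α, so (125/250)^α = 0.66.
α = ln(0.66) / ln(125/250) = -0.415515/-0.693147 ≈ 0.599.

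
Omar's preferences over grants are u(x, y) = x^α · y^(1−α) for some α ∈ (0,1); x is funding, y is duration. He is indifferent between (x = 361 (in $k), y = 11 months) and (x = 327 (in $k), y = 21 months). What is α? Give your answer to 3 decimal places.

α ≈ 0.867

Set the two utilities equal: 361^α·11^(1−α) = 327^α·21^(1−α).
(361/327)^α = (21/11)^(1−α); take logs: α·ln(361/327) = (1−α)·ln(21/11), i.e. α·0.098918 = (1−α)·0.646627.
With A = 0.098918 and B = 0.646627: α·A = (1−α)·B, so α = B/(A+B) = 0.646627/0.745545 ≈ 0.867.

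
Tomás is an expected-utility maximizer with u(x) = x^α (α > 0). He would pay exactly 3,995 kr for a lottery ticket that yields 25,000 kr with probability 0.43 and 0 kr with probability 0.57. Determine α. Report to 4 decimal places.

EU(lottery) = 0.43·25000^α + 0.57·0 = 0.43·25000^α.
Equating: 3995^α = 0.43·25000^α, i.e. 0.1598^α = 0.43.
Take logs: α = ln 0.43 / ln(3995/25000) ≈ 0.460222.

α ≈ 0.4602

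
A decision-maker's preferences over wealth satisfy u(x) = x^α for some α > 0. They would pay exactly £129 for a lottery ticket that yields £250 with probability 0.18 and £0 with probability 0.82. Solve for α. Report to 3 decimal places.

α ≈ 2.592

Since u(0) = 0, the lottery's EU is 0.18·250^α.
Setting u(129) equal to that: 129^α = 0.18·250^α ⇒ (129/250)^α = 0.18.
α = ln(0.18) / ln(129/250) = -1.714798/-0.661649 ≈ 2.592.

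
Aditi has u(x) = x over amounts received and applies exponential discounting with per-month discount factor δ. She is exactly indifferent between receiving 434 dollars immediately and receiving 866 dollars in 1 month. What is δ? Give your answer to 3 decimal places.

Indifference means u(434) = δ · u(866), so δ = u(434)/u(866).
With u(x) = x: δ = 434/866 = 0.50115.

δ ≈ 0.501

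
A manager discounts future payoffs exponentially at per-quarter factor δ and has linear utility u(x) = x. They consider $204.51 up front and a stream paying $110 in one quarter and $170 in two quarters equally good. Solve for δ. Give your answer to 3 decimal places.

Present value of the stream is 110·δ + 170·δ². Indifference gives 110δ + 170δ² = 204.51.
That is, 170δ² + 110δ − 204.51 = 0, a quadratic in δ.
By the quadratic formula (taking the positive root), δ = (−110 + √151166.80) / 340 ≈ 0.820.

δ ≈ 0.820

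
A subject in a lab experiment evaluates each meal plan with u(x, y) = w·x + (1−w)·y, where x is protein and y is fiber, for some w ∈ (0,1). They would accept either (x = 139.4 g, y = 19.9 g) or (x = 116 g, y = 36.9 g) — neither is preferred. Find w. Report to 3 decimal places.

Indifference: w·139.4 + (1−w)·19.9 = w·116 + (1−w)·36.9.
w·(139.4−116) = (1−w)·(36.9−19.9), i.e. w·23.4 = (1−w)·17.
The marginal rate of substitution is 17/23.4, so w = 17/(23.4+17) = 0.421.

w = 0.421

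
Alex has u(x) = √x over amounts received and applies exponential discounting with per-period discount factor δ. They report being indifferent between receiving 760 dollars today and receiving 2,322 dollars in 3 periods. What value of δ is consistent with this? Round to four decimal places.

δ ≈ 0.8302

Indifference means u(760) = δ^3 · u(2322), so δ^3 = u(760)/u(2322).
Since u(x) = √x, δ^3 = √(760/2322) = 0.57210.
Taking the cube root: δ = 0.57210^(1/3) ≈ 0.8302.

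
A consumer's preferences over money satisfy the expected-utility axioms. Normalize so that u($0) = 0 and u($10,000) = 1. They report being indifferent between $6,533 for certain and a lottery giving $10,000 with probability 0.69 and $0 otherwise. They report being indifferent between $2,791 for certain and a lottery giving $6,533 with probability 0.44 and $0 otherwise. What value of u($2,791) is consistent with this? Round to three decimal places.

0.304

From the first indifference, u($6,533) = 0.69·u($10,000) + 0.31·u($0) = 0.69·1 + 0.31·0 = 0.69.
Chaining: u($2,791) = 0.44·0.69 + 0.56·0.00 = 0.3036.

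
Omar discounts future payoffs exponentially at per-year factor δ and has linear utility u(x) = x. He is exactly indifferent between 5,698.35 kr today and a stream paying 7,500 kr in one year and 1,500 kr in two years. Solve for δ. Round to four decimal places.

δ ≈ 0.6700

Present value of the stream is 7500·δ + 1500·δ². Indifference gives 7500δ + 1500δ² = 5698.35.
That is, 1500δ² + 7500δ − 5698.35 = 0, a quadratic in δ.
By the quadratic formula (taking the positive root), δ = (−7500 + √90440100.00) / 3000 ≈ 0.6700.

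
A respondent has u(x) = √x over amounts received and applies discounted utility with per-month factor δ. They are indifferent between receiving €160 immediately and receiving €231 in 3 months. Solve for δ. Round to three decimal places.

δ ≈ 0.941

The payoff in 3 months is discounted by δ^3, so u(160) = δ^3·u(231) and δ^3 = u(160)/u(231).
Since u(x) = √x, δ^3 = √(160/231) = 0.83225.
Hence δ = (0.83225)^(1/3) = 0.94063.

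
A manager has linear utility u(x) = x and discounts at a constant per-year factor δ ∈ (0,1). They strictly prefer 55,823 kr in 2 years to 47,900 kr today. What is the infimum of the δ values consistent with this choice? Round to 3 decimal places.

δ > 0.926

Comparing present values: 47900 < δ^2·55823.
Dividing by 55823: δ^2 > 0.85807. Both sides are positive, so the square root keeps the direction.
δ > 0.85807^(1/2) = 0.926.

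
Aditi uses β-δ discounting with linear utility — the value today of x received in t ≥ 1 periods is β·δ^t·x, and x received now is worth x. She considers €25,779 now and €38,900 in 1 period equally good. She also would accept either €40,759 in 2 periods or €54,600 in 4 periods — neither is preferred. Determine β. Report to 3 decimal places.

From the later pair, β·δ^2·40759 = β·δ^4·54600; dividing through, δ^2 = 40759/54600 = 0.74650, so δ = 0.86400.
The first indifference: 25779 = β·δ·38900, so β = 25779/(δ·38900) = 25779/(0.86400·38900) ≈ 0.767.

β ≈ 0.767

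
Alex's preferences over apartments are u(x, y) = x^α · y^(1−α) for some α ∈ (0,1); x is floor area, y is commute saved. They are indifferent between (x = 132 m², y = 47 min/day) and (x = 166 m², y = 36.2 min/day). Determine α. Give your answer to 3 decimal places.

α ≈ 0.533

The Cobb–Douglas utilities coincide, so 132^α·47^(1−α) = 166^α·36.2^(1−α).
Taking logs: α·ln 132 + (1−α)·ln 47 = α·ln 166 + (1−α)·ln 36.2, i.e. α·-0.229186 = (1−α)·-0.261088.
With A = -0.229186 and B = -0.261088: α·A = (1−α)·B, so α = B/(A+B) = -0.261088/-0.490274 ≈ 0.533.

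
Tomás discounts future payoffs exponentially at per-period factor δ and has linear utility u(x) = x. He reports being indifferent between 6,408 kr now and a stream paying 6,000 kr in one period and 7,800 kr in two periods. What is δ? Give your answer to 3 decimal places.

δ ≈ 0.600

Equating present values: 6408 = 6000δ + 7800δ².
Rearranged: 7800δ² + 6000δ − 6408 = 0.
The positive root is δ = [−6000 + √(6000² + 4·7800·6408)] / (2·7800) = (−6000 + 15360.000)/15600 ≈ 0.600.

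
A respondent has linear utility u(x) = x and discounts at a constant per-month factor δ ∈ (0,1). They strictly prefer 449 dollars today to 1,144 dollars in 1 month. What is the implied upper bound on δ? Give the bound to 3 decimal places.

δ < 0.392

Under u(x) = x this choice says 449 > δ·1144.
So δ < 449/1144 = 0.39248.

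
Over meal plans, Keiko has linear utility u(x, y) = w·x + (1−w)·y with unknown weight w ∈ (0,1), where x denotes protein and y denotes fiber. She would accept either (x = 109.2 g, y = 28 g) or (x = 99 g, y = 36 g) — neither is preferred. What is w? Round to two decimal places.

u(109.2,28) = u(99,36) means w·109.2 + (1−w)·28 = w·99 + (1−w)·36.
Rearranging, 10.2·w − 8·(1−w) = 0.
So w/(1−w) = 8/10.2 = 0.7843, giving w = 8/(10.2+8) = 0.44.

w = 0.44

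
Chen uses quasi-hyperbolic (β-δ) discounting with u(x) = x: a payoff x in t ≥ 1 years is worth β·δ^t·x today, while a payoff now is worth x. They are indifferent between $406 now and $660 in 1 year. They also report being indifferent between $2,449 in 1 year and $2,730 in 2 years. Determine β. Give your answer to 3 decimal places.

Both payoffs in the second observation are in the future, so β drops out: δ^1·2449 = δ^2·2730 ⇒ δ = 2449/2730 = 0.89707.
Now use the now-vs-future pair: 406 = β·δ·660 gives β = 406/(0.89707·660) ≈ 0.686.

β ≈ 0.686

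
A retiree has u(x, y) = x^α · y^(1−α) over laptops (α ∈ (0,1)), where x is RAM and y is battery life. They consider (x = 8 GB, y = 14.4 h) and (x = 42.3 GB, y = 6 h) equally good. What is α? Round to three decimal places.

α ≈ 0.345

Set the two utilities equal: 8^α·14.4^(1−α) = 42.3^α·6^(1−α).
Rearrange to (8/42.3)^α = (6/14.4)^(1−α) and take logs: α·-1.665346 = (1−α)·-0.875469.
So α/(1−α) = (-0.875469)/(-1.665346) = 0.525698, and α = 0.525698/1.525698 ≈ 0.345.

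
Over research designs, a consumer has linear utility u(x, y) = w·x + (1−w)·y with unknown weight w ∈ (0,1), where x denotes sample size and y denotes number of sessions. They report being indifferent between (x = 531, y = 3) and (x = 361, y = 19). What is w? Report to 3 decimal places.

w = 0.086

u(531,3) = u(361,19) means w·531 + (1−w)·3 = w·361 + (1−w)·19.
Rearranging, 170·w − 16·(1−w) = 0.
So w/(1−w) = 16/170 = 0.0941, giving w = 16/(170+16) = 0.086.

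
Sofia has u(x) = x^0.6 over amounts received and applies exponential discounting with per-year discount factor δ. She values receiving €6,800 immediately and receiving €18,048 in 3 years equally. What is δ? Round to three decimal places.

δ ≈ 0.823

Equating discounted utilities: u(6800) = δ^3·u(18048) ⇒ δ^3 = u(6800)/u(18048).
Since u(x) = x^0.6, δ^3 = (6800/18048)^0.6 = 0.37677^0.6 = 0.55673.
Hence δ = (0.55673)^(1/3) = 0.82265.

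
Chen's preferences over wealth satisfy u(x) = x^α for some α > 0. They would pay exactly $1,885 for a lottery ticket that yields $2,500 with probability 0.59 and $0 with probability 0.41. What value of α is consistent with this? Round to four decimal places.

α ≈ 1.8686

The lottery's expected utility is 0.59·u(2500) + 0.41·u(0) = 0.59·2500^α (since u(0) = 0 for α > 0).
Setting u(1885) equal to that: 1885^α = 0.59·2500^α ⇒ (1885/2500)^α = 0.59.
α = ln(0.59) / ln(1885/2500) = -0.5276327/-0.2823629 ≈ 1.8686.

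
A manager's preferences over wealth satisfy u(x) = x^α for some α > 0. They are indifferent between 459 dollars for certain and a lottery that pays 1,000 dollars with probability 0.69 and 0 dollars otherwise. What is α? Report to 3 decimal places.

The lottery's expected utility is 0.69·u(1000) + 0.31·u(0) = 0.69·1000^α (since u(0) = 0 for α > 0).
Setting u(459) equal to that: 459^α = 0.69·1000^α ⇒ (459/1000)^α = 0.69.
Taking logs: α·ln(459/1000) = ln(0.69), so α = -0.371064 / -0.778705 ≈ 0.477.

α ≈ 0.477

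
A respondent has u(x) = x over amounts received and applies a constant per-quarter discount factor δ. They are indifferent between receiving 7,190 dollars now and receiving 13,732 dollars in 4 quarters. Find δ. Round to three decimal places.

Indifference means u(7190) = δ^4 · u(13732), so δ^4 = u(7190)/u(13732).
With u(x) = x: δ^4 = 7190/13732 = 0.52359.
Taking the 4th root: δ = 0.52359^(1/4) ≈ 0.851.

δ ≈ 0.851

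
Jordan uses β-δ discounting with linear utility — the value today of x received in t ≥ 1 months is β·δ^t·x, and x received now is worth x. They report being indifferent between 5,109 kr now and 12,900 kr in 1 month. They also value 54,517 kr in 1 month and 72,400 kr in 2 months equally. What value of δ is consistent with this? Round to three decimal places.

δ ≈ 0.753

The second indifference involves only future payoffs, so β cancels: β·δ^1·54517 = β·δ^2·72400, giving δ = 54517/72400 = 0.75300.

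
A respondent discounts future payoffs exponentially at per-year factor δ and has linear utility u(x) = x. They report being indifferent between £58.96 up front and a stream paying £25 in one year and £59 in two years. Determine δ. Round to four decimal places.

δ ≈ 0.8100

Present value of the stream is 25·δ + 59·δ². Indifference gives 25δ + 59δ² = 58.96.
That is, 59δ² + 25δ − 58.96 = 0, a quadratic in δ.
By the quadratic formula (taking the positive root), δ = (−25 + √14539.56) / 118 ≈ 0.8100.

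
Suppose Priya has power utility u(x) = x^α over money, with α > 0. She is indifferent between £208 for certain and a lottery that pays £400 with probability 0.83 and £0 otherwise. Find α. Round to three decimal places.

α ≈ 0.285

The lottery's expected utility is 0.83·u(400) + 0.17·u(0) = 0.83·400^α (since u(0) = 0 for α > 0).
Indifference: 208^α = 0.83·400^α, so (208/400)^α = 0.83.
Taking logs: α·ln(208/400) = ln(0.83), so α = -0.186330 / -0.653926 ≈ 0.285.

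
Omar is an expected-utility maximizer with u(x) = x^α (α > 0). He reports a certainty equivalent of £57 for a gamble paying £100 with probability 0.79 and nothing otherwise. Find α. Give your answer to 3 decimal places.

Since u(0) = 0, the lottery's EU is 0.79·100^α.
Indifference: 57^α = 0.79·100^α, so (57/100)^α = 0.79.
Take logs: α = ln 0.79 / ln(57/100) ≈ 0.41935.

α ≈ 0.419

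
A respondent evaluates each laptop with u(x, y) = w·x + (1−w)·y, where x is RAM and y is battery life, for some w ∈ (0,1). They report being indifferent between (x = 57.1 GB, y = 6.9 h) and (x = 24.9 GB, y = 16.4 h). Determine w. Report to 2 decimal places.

w = 0.23

u(57.1,6.9) = u(24.9,16.4) means w·57.1 + (1−w)·6.9 = w·24.9 + (1−w)·16.4.
Collecting terms: w·32.2 = (1−w)·9.5.
Hence w = 9.5/(32.2+9.5) = 9.5/41.7 = 0.23.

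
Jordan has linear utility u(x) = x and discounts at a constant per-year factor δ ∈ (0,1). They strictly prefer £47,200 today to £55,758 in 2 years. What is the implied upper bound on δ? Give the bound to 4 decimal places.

δ < 0.9201

The preference means 47200 > δ^2·55758.
So δ^2 < 47200/55758 = 0.84652; taking the square root of both positive sides preserves the inequality.
δ < (47200/55758)^(1/2) ≈ 0.9201.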